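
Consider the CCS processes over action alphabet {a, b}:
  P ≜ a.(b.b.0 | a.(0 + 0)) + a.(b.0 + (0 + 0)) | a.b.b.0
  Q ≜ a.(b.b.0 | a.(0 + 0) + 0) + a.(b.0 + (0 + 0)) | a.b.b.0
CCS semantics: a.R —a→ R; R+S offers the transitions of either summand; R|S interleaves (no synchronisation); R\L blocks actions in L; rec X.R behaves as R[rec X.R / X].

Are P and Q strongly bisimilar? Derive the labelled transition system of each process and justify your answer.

bisimilar

Reachable graph of P (18 states):
  u0 = a.(b.b.0 | a.(0 + 0)) + a.(b.0 + (0 + 0)) | a.b.b.0 :: —a→ u1, —a→ u2, —a→ u3
  u1 = (b.0 + (0 + 0)) | a.b.b.0 :: —a→ u4, —b→ u5
  u2 = a.(b.0 + (0 + 0)) | b.b.0 :: —a→ u4, —b→ u6
  u3 = b.b.0 | a.(0 + 0) :: —a→ u7, —b→ u8
  u4 = (b.0 + (0 + 0)) | b.b.0 :: —b→ u10, —b→ u9
  u5 = 0 | a.b.b.0 :: —a→ u10
  u6 = a.(b.0 + (0 + 0)) | b.0 :: —a→ u9, —b→ u11
  u7 = b.b.0 | (0 + 0) :: —b→ u12
  u8 = b.0 | a.(0 + 0) :: —a→ u12, —b→ u13
  u9 = (b.0 + (0 + 0)) | b.0 :: —b→ u14, —b→ u15
  u10 = 0 | b.b.0 :: —b→ u15
  u11 = a.(b.0 + (0 + 0)) | 0 :: —a→ u14
  u12 = b.0 | (0 + 0) :: —b→ u16
  u13 = 0 | a.(0 + 0) :: —a→ u16
  u14 = (b.0 + (0 + 0)) | 0 :: —b→ u17
  u15 = 0 | b.0 :: —b→ u17
  u16 = 0 | (0 + 0) :: deadlocked
  u17 = 0 | 0 :: deadlocked
Reachable graph of Q (18 states):
  v0 = a.(b.b.0 | a.(0 + 0) + 0) + a.(b.0 + (0 + 0)) | a.b.b.0 :: —a→ v1, —a→ v2, —a→ v3
  v1 = (b.0 + (0 + 0)) | a.b.b.0 :: —a→ v4, —b→ v5
  v2 = a.(b.0 + (0 + 0)) | b.b.0 :: —a→ v4, —b→ v6
  v3 = b.b.0 | a.(0 + 0) + 0 :: —a→ v7, —b→ v8
  v4 = (b.0 + (0 + 0)) | b.b.0 :: —b→ v10, —b→ v9
  v5 = 0 | a.b.b.0 :: —a→ v10
  v6 = a.(b.0 + (0 + 0)) | b.0 :: —a→ v9, —b→ v11
  v7 = b.b.0 | (0 + 0) :: —b→ v12
  v8 = b.0 | a.(0 + 0) :: —a→ v12, —b→ v13
  v9 = (b.0 + (0 + 0)) | b.0 :: —b→ v14, —b→ v15
  v10 = 0 | b.b.0 :: —b→ v15
  v11 = a.(b.0 + (0 + 0)) | 0 :: —a→ v14
  v12 = b.0 | (0 + 0) :: —b→ v16
  v13 = 0 | a.(0 + 0) :: —a→ v16
  v14 = (b.0 + (0 + 0)) | 0 :: —b→ v17
  v15 = 0 | b.0 :: —b→ v17
  v16 = 0 | (0 + 0) :: deadlocked
  v17 = 0 | 0 :: deadlocked
Bisimilarity quotient blocks:
  B0 = {u0, v0}
  B1 = {u3, v3}
  B2 = {u8, v8}
  B3 = {u12, u14, u15, v12, v14, v15}
  B4 = {u16, u17, v16, v17}
  B5 = {u13, v13}
  B6 = {u10, u7, u9, v10, v7, v9}
  B7 = {u2, v2}
  B8 = {u4, v4}
  B9 = {u6, v6}
  B10 = {u11, v11}
  B11 = {u1, v1}
  B12 = {u5, v5}
u0 ∈ B0, v0 ∈ B0 → same block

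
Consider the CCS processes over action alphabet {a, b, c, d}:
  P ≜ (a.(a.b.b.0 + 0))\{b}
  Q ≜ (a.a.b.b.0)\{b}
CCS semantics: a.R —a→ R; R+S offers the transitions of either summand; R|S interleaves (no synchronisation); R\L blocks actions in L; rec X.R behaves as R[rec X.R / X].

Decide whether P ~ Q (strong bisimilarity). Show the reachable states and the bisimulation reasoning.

LTS(P): 3 reachable states
  s0 = (a.(a.b.b.0 + 0))\{b} ⊢ —a→ s1
  s1 = (a.b.b.0 + 0)\{b} ⊢ —a→ s2
  s2 = (b.b.0)\{b} ⊢ (no moves)
LTS(Q): 3 reachable states
  t0 = (a.a.b.b.0)\{b} ⊢ —a→ t1
  t1 = (a.b.b.0)\{b} ⊢ —a→ t2
  t2 = (b.b.0)\{b} ⊢ (no moves)
Coarsest stable partition (strong bisimilarity classes):
  B0 = {s0, t0}
  B1 = {s1, t1}
  B2 = {s2, t2}
s0 ∈ B0, t0 ∈ B0 → same block

bisimilar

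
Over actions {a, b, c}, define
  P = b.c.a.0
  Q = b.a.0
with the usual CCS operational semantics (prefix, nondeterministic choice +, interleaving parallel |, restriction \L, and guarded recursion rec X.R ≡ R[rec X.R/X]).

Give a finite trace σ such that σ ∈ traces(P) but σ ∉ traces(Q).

bc

Reachable graph of P (4 states):
  u0 = b.c.a.0 | =b=> u1
  u1 = c.a.0 | =c=> u2
  u2 = a.0 | =a=> u3
  u3 = 0 | ·
Reachable graph of Q (3 states):
  v0 = b.a.0 | =b=> v1
  v1 = a.0 | =a=> v2
  v2 = 0 | ·
Executing bc from P (initial set {u0}):
  step 1 (b): {u1}
  step 2 (c): {u2}
  P completes σ.
Executing bc from Q (initial set {v0}):
  step 1 (b): {v1}
  step 2 (c): ∅  — Q cannot continue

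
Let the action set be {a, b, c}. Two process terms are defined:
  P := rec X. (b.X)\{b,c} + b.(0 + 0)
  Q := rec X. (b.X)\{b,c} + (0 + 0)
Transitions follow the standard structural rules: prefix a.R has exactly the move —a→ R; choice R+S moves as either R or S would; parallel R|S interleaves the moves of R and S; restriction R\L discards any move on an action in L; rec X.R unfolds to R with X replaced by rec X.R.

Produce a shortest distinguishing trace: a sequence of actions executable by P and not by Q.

Reachable graph of P (2 states):
  u0 = rec X. (b.X)\{b,c} + b.(0 + 0) | =b=> u1
  u1 = 0 + 0 | deadlocked
Reachable graph of Q (1 states):
  v0 = rec X. (b.X)\{b,c} + (0 + 0) | deadlocked
Trace ⟨b⟩ through P, begin at {u0}:
  after b @ step 1: {u1}
  — P admits the full trace.
Trace ⟨b⟩ through Q, begin at {v0}:
  after b @ step 1: ∅  — Q cannot continue

b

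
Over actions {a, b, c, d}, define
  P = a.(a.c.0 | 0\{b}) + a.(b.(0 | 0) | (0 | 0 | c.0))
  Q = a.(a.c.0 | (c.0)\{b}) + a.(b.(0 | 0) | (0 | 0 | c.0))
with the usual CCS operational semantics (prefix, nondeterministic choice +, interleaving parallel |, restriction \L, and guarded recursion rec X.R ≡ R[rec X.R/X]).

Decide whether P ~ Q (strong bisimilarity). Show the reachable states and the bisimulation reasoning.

P ≁ Q

Reachable graph of P (8 states):
  p0 = a.(a.c.0 | 0\{b}) + a.(b.(0 | 0) | (0 | 0 | c.0)) → -a-> p1, -a-> p2
  p1 = a.c.0 | 0\{b} → -a-> p3
  p2 = b.(0 | 0) | (0 | 0 | c.0) → -b-> p4, -c-> p5
  p3 = c.0 | 0\{b} → -c-> p6
  p4 = 0 | 0 | (0 | 0 | c.0) → -c-> p7
  p5 = b.(0 | 0) | (0 | 0 | 0) → -b-> p7
  p6 = 0 | 0\{b} → deadlocked
  p7 = 0 | 0 | (0 | 0 | 0) → deadlocked
Reachable graph of Q (11 states):
  q0 = a.(a.c.0 | (c.0)\{b}) + a.(b.(0 | 0) | (0 | 0 | c.0)) → -a-> q1, -a-> q2
  q1 = a.c.0 | (c.0)\{b} → -a-> q3, -c-> q4
  q2 = b.(0 | 0) | (0 | 0 | c.0) → -b-> q5, -c-> q6
  q3 = c.0 | (c.0)\{b} → -c-> q7, -c-> q8
  q4 = a.c.0 | 0\{b} → -a-> q8
  q5 = 0 | 0 | (0 | 0 | c.0) → -c-> q9
  q6 = b.(0 | 0) | (0 | 0 | 0) → -b-> q9
  q7 = 0 | (c.0)\{b} → -c-> q10
  q8 = c.0 | 0\{b} → -c-> q10
  q9 = 0 | 0 | (0 | 0 | 0) → deadlocked
  q10 = 0 | 0\{b} → deadlocked
Coarsest stable partition (strong bisimilarity classes):
  B0 = {p0}
  B1 = {p1, q4}
  B2 = {p3, p4, q5, q7, q8}
  B3 = {p6, p7, q10, q9}
  B4 = {p2, q2}
  B5 = {p5, q6}
  B6 = {q0}
  B7 = {q1}
  B8 = {q3}
p0 ∈ B0, q0 ∈ B6 → different blocks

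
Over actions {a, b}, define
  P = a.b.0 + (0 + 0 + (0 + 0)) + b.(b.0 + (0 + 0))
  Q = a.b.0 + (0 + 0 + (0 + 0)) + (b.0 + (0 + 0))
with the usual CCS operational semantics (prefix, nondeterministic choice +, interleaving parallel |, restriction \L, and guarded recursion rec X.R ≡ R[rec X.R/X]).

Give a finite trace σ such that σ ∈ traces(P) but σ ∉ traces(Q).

bb

P's transition system — 4 states:
  p0 = a.b.0 + (0 + 0 + (0 + 0)) + b.(b.0 + (0 + 0)) has moves --a--▸ p1, --b--▸ p2
  p1 = b.0 has moves --b--▸ p3
  p2 = b.0 + (0 + 0) has moves --b--▸ p3
  p3 = 0 has moves (no moves)
Q's transition system — 3 states:
  q0 = a.b.0 + (0 + 0 + (0 + 0)) + (b.0 + (0 + 0)) has moves --a--▸ q1, --b--▸ q2
  q1 = b.0 has moves --b--▸ q2
  q2 = 0 has moves (no moves)
Run σ = ⟨bb⟩ on P: start {p0}
  [1] b ⇒ {p2}
  [2] b ⇒ {p3}
  — P admits the full trace.
Run σ = ⟨bb⟩ on Q: start {q0}
  [1] b ⇒ {q2}
  [2] b ⇒ no successor for Q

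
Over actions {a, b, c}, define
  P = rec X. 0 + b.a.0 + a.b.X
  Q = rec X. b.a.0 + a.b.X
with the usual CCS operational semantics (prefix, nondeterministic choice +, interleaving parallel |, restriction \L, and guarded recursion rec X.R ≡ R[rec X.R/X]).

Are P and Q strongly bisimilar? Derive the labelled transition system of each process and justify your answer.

YES

LTS(P): 4 reachable states
  p0 = rec X. 0 + b.a.0 + a.b.X :: =a=> p1, =b=> p2
  p1 = b.(rec X. 0 + b.a.0 + a.b.X) :: =b=> p0
  p2 = a.0 :: =a=> p3
  p3 = 0 :: ·
LTS(Q): 4 reachable states
  q0 = rec X. b.a.0 + a.b.X :: =a=> q1, =b=> q2
  q1 = b.(rec X. b.a.0 + a.b.X) :: =b=> q0
  q2 = a.0 :: =a=> q3
  q3 = 0 :: ·
Coarsest stable partition (strong bisimilarity classes):
  B0 = {p0, q0}
  B1 = {p2, q2}
  B2 = {p3, q3}
  B3 = {p1, q1}
p0 ∈ B0, q0 ∈ B0 → same block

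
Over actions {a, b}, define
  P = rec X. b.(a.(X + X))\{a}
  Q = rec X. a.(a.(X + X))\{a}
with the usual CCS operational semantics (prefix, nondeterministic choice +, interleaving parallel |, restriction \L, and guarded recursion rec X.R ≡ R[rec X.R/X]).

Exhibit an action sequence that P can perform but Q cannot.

b

LTS(P): 2 reachable states
  s0 = rec X. b.(a.(X + X))\{a} | -b-> s1
  s1 = (a.((rec X. b.(a.(X + X))\{a}) + (rec X. b.(a.(X + X))\{a})))\{a} | ·
LTS(Q): 2 reachable states
  t0 = rec X. a.(a.(X + X))\{a} | -a-> t1
  t1 = (a.((rec X. a.(a.(X + X))\{a}) + (rec X. a.(a.(X + X))\{a})))\{a} | ·
Trace ⟨b⟩ through P, begin at {s0}:
  after b @ step 1: {s1}
  P completes σ.
Trace ⟨b⟩ through Q, begin at {t0}:
  after b @ step 1: ∅  — Q cannot continue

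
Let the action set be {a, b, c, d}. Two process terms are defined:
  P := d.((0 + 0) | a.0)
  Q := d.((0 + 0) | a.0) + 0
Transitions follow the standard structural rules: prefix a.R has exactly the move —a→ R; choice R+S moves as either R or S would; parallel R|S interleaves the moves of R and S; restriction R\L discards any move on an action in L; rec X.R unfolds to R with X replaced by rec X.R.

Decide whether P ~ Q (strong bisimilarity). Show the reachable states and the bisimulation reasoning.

P's transition system — 3 states:
  m0 = d.((0 + 0) | a.0) has moves =d=> m1
  m1 = (0 + 0) | a.0 has moves =a=> m2
  m2 = (0 + 0) | 0 has moves (no moves)
Q's transition system — 3 states:
  n0 = d.((0 + 0) | a.0) + 0 has moves =d=> n1
  n1 = (0 + 0) | a.0 has moves =a=> n2
  n2 = (0 + 0) | 0 has moves (no moves)
Bisimilarity quotient blocks:
  B0 = {m0, n0}
  B1 = {m1, n1}
  B2 = {m2, n2}
m0 ∈ B0, n0 ∈ B0 → same block

bisimilar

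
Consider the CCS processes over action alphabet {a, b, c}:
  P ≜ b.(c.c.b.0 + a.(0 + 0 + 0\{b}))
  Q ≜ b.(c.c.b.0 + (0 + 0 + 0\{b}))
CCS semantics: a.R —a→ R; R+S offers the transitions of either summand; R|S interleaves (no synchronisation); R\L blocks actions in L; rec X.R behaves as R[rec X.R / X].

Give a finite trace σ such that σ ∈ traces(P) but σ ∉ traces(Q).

LTS(P): 6 reachable states
  p0 = b.(c.c.b.0 + a.(0 + 0 + 0\{b})) has moves --b--▸ p1
  p1 = c.c.b.0 + a.(0 + 0 + 0\{b}) has moves --a--▸ p2, --c--▸ p3
  p2 = 0 + 0 + 0\{b} has moves ∅
  p3 = c.b.0 has moves --c--▸ p4
  p4 = b.0 has moves --b--▸ p5
  p5 = 0 has moves ∅
LTS(Q): 5 reachable states
  q0 = b.(c.c.b.0 + (0 + 0 + 0\{b})) has moves --b--▸ q1
  q1 = c.c.b.0 + (0 + 0 + 0\{b}) has moves --c--▸ q2
  q2 = c.b.0 has moves --c--▸ q3
  q3 = b.0 has moves --b--▸ q4
  q4 = 0 has moves ∅
Run σ = ⟨ba⟩ on P: start {p0}
  [1] b ⇒ {p1}
  [2] a ⇒ {p2}
  — P admits the full trace.
Run σ = ⟨ba⟩ on Q: start {q0}
  [1] b ⇒ {q1}
  [2] a ⇒ ∅  — Q cannot continue

ba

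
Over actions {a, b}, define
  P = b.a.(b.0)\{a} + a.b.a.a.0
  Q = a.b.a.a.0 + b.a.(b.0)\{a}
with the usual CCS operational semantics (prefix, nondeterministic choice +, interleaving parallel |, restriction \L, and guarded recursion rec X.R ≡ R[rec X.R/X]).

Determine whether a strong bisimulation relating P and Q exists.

YES

LTS(P): 8 reachable states
  m0 = b.a.(b.0)\{a} + a.b.a.a.0 has moves =a=> m1, =b=> m2
  m1 = b.a.a.0 has moves =b=> m3
  m2 = a.(b.0)\{a} has moves =a=> m4
  m3 = a.a.0 has moves =a=> m5
  m4 = (b.0)\{a} has moves =b=> m6
  m5 = a.0 has moves =a=> m7
  m6 = 0\{a} has moves ·
  m7 = 0 has moves ·
LTS(Q): 8 reachable states
  n0 = a.b.a.a.0 + b.a.(b.0)\{a} has moves =a=> n1, =b=> n2
  n1 = b.a.a.0 has moves =b=> n3
  n2 = a.(b.0)\{a} has moves =a=> n4
  n3 = a.a.0 has moves =a=> n5
  n4 = (b.0)\{a} has moves =b=> n6
  n5 = a.0 has moves =a=> n7
  n6 = 0\{a} has moves ·
  n7 = 0 has moves ·
Partition-refinement fixed point:
  B0 = {m0, n0}
  B1 = {m2, n2}
  B2 = {m4, n4}
  B3 = {m6, m7, n6, n7}
  B4 = {m1, n1}
  B5 = {m3, n3}
  B6 = {m5, n5}
m0 ∈ B0, n0 ∈ B0 → same block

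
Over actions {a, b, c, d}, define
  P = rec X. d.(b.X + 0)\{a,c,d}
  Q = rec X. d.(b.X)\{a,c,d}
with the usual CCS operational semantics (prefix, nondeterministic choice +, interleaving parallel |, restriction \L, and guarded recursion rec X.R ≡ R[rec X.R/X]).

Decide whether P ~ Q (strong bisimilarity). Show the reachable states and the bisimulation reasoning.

YES

Reachable graph of P (3 states):
  s0 = rec X. d.(b.X + 0)\{a,c,d} :: --d--▸ s1
  s1 = (b.(rec X. d.(b.X + 0)\{a,c,d}) + 0)\{a,c,d} :: --b--▸ s2
  s2 = (rec X. d.(b.X + 0)\{a,c,d})\{a,c,d} :: stopped
Reachable graph of Q (3 states):
  t0 = rec X. d.(b.X)\{a,c,d} :: --d--▸ t1
  t1 = (b.(rec X. d.(b.X)\{a,c,d}))\{a,c,d} :: --b--▸ t2
  t2 = (rec X. d.(b.X)\{a,c,d})\{a,c,d} :: stopped
Partition-refinement fixed point:
  B0 = {s0, t0}
  B1 = {s1, t1}
  B2 = {s2, t2}
s0 ∈ B0, t0 ∈ B0 → same block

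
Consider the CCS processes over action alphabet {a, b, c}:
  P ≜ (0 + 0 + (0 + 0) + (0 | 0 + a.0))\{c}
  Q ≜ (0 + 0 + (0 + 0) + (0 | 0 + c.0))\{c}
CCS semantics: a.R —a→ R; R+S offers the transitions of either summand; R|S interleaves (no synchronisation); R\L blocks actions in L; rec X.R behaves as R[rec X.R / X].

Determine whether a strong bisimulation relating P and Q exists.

NO

LTS(P): 2 reachable states
  m0 = (0 + 0 + (0 + 0) + (0 | 0 + a.0))\{c} has moves =a=> m1
  m1 = 0\{c} has moves deadlocked
LTS(Q): 1 reachable states
  n0 = (0 + 0 + (0 + 0) + (0 | 0 + c.0))\{c} has moves deadlocked
Coarsest stable partition (strong bisimilarity classes):
  B0 = {m0}
  B1 = {m1, n0}
m0 ∈ B0, n0 ∈ B1 → different blocks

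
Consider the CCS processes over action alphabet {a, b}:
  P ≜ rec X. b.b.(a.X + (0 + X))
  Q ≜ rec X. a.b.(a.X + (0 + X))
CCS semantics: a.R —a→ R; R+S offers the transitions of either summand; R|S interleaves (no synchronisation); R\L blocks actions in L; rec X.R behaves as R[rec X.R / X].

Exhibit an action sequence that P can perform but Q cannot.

Reachable graph of P (3 states):
  p0 = rec X. b.b.(a.X + (0 + X)) → -b-> p1
  p1 = b.(a.(rec X. b.b.(a.X + (0 + X))) + (0 + (rec X. b.b.(a.X + (0 + X))))) → -b-> p2
  p2 = a.(rec X. b.b.(a.X + (0 + X))) + (0 + (rec X. b.b.(a.X + (0 + X)))) → -a-> p0, -b-> p1
Reachable graph of Q (3 states):
  q0 = rec X. a.b.(a.X + (0 + X)) → -a-> q1
  q1 = b.(a.(rec X. a.b.(a.X + (0 + X))) + (0 + (rec X. a.b.(a.X + (0 + X))))) → -b-> q2
  q2 = a.(rec X. a.b.(a.X + (0 + X))) + (0 + (rec X. a.b.(a.X + (0 + X)))) → -a-> q0, -a-> q1
Executing b from P (initial set {p0}):
  after b @ step 1: {p1}
  — P admits the full trace.
Executing b from Q (initial set {q0}):
  after b @ step 1: ∅  — Q cannot continue

b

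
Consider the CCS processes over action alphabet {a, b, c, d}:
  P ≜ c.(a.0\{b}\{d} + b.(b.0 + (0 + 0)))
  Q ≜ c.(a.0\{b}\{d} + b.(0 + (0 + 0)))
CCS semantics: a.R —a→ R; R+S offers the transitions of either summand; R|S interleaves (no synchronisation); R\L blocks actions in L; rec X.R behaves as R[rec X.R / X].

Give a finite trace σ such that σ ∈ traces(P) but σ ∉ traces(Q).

cbb

Reachable graph of P (5 states):
  u0 = c.(a.0\{b}\{d} + b.(b.0 + (0 + 0))) | ··c··> u1
  u1 = a.0\{b}\{d} + b.(b.0 + (0 + 0)) | ··a··> u2, ··b··> u3
  u2 = 0\{b}\{d} | stopped
  u3 = b.0 + (0 + 0) | ··b··> u4
  u4 = 0 | stopped
Reachable graph of Q (4 states):
  v0 = c.(a.0\{b}\{d} + b.(0 + (0 + 0))) | ··c··> v1
  v1 = a.0\{b}\{d} + b.(0 + (0 + 0)) | ··a··> v2, ··b··> v3
  v2 = 0\{b}\{d} | stopped
  v3 = 0 + (0 + 0) | stopped
Trace ⟨cbb⟩ through P, begin at {u0}:
  [1] c ⇒ {u1}
  [2] b ⇒ {u3}
  [3] b ⇒ {u4}
  P completes σ.
Trace ⟨cbb⟩ through Q, begin at {v0}:
  [1] c ⇒ {v1}
  [2] b ⇒ {v3}
  [3] b ⇒ ∅ (Q stuck)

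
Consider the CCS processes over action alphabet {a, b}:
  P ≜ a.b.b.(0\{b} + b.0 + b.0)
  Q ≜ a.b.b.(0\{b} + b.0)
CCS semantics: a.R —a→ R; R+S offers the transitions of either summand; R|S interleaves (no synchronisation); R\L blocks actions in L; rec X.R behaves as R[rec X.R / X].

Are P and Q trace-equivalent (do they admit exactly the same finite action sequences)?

trace-equivalent

LTS(P): 5 reachable states
  s0 = a.b.b.(0\{b} + b.0 + b.0) | ··a··> s1
  s1 = b.b.(0\{b} + b.0 + b.0) | ··b··> s2
  s2 = b.(0\{b} + b.0 + b.0) | ··b··> s3
  s3 = 0\{b} + b.0 + b.0 | ··b··> s4
  s4 = 0 | (no moves)
LTS(Q): 5 reachable states
  t0 = a.b.b.(0\{b} + b.0) | ··a··> t1
  t1 = b.b.(0\{b} + b.0) | ··b··> t2
  t2 = b.(0\{b} + b.0) | ··b··> t3
  t3 = 0\{b} + b.0 | ··b··> t4
  t4 = 0 | (no moves)
Coarsest stable partition (strong bisimilarity classes):
  B0 = {s0, t0}
  B1 = {s1, t1}
  B2 = {s2, t2}
  B3 = {s3, t3}
  B4 = {s4, t4}
s0 ∈ B0, t0 ∈ B0 → same block
Bisimilar ⇒ trace-equivalent.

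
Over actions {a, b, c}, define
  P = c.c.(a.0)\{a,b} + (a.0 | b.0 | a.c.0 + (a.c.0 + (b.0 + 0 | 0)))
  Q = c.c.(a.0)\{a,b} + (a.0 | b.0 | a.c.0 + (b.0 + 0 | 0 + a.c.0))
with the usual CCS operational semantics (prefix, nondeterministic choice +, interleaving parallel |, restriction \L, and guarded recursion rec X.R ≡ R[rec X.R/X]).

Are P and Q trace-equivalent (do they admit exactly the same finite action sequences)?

Reachable graph of P (16 states):
  s0 = c.c.(a.0)\{a,b} + (a.0 | b.0 | a.c.0 + (a.c.0 + (b.0 + 0 | 0))) has moves —a→ s1, —a→ s2, —a→ s3, —b→ s4, —b→ s5, —c→ s6
  s1 = 0 | b.0 | a.c.0 has moves —a→ s7, —b→ s8
  s2 = a.0 | b.0 | c.0 has moves —a→ s7, —b→ s9, —c→ s10
  s3 = c.0 has moves —c→ s4
  s4 = 0 has moves deadlocked
  s5 = a.0 | 0 | a.c.0 has moves —a→ s8, —a→ s9
  s6 = c.(a.0)\{a,b} has moves —c→ s11
  s7 = 0 | b.0 | c.0 has moves —b→ s12, —c→ s13
  s8 = 0 | 0 | a.c.0 has moves —a→ s12
  s9 = a.0 | 0 | c.0 has moves —a→ s12, —c→ s14
  s10 = a.0 | b.0 | 0 has moves —a→ s13, —b→ s14
  s11 = (a.0)\{a,b} has moves deadlocked
  s12 = 0 | 0 | c.0 has moves —c→ s15
  s13 = 0 | b.0 | 0 has moves —b→ s15
  s14 = a.0 | 0 | 0 has moves —a→ s15
  s15 = 0 | 0 | 0 has moves deadlocked
Reachable graph of Q (16 states):
  t0 = c.c.(a.0)\{a,b} + (a.0 | b.0 | a.c.0 + (b.0 + 0 | 0 + a.c.0)) has moves —a→ t1, —a→ t2, —a→ t3, —b→ t4, —b→ t5, —c→ t6
  t1 = 0 | b.0 | a.c.0 has moves —a→ t7, —b→ t8
  t2 = a.0 | b.0 | c.0 has moves —a→ t7, —b→ t9, —c→ t10
  t3 = c.0 has moves —c→ t4
  t4 = 0 has moves deadlocked
  t5 = a.0 | 0 | a.c.0 has moves —a→ t8, —a→ t9
  t6 = c.(a.0)\{a,b} has moves —c→ t11
  t7 = 0 | b.0 | c.0 has moves —b→ t12, —c→ t13
  t8 = 0 | 0 | a.c.0 has moves —a→ t12
  t9 = a.0 | 0 | c.0 has moves —a→ t12, —c→ t14
  t10 = a.0 | b.0 | 0 has moves —a→ t13, —b→ t14
  t11 = (a.0)\{a,b} has moves deadlocked
  t12 = 0 | 0 | c.0 has moves —c→ t15
  t13 = 0 | b.0 | 0 has moves —b→ t15
  t14 = a.0 | 0 | 0 has moves —a→ t15
  t15 = 0 | 0 | 0 has moves deadlocked
Coarsest stable partition (strong bisimilarity classes):
  B0 = {s0, t0}
  B1 = {s1, t1}
  B2 = {s7, t7}
  B3 = {s12, s3, s6, t12, t3, t6}
  B4 = {s11, s15, s4, t11, t15, t4}
  B5 = {s13, t13}
  B6 = {s8, t8}
  B7 = {s2, t2}
  B8 = {s9, t9}
  B9 = {s14, t14}
  B10 = {s10, t10}
  B11 = {s5, t5}
s0 ∈ B0, t0 ∈ B0 → same block
Bisimilar ⇒ trace-equivalent.

trace-equivalent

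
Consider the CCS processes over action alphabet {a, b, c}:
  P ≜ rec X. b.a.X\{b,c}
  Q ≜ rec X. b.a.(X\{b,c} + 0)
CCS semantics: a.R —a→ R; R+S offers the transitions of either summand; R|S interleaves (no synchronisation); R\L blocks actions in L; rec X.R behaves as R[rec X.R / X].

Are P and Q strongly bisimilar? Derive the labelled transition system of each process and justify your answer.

P ~ Q

P's transition system — 3 states:
  s0 = rec X. b.a.X\{b,c} → -b-> s1
  s1 = a.(rec X. b.a.X\{b,c})\{b,c} → -a-> s2
  s2 = (rec X. b.a.X\{b,c})\{b,c} → ∅
Q's transition system — 3 states:
  t0 = rec X. b.a.(X\{b,c} + 0) → -b-> t1
  t1 = a.((rec X. b.a.(X\{b,c} + 0))\{b,c} + 0) → -a-> t2
  t2 = (rec X. b.a.(X\{b,c} + 0))\{b,c} + 0 → ∅
Partition-refinement fixed point:
  B0 = {s0, t0}
  B1 = {s1, t1}
  B2 = {s2, t2}
s0 ∈ B0, t0 ∈ B0 → same block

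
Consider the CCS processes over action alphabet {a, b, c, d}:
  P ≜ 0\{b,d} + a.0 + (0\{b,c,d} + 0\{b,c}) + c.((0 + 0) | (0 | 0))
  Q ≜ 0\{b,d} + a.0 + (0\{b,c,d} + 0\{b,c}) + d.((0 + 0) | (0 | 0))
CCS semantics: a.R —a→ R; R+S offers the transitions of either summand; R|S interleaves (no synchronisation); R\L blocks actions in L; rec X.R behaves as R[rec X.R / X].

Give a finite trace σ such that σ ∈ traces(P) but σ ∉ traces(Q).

c

P's transition system — 3 states:
  m0 = 0\{b,d} + a.0 + (0\{b,c,d} + 0\{b,c}) + c.((0 + 0) | (0 | 0)) has moves -a-> m1, -c-> m2
  m1 = 0 has moves ∅
  m2 = (0 + 0) | (0 | 0) has moves ∅
Q's transition system — 3 states:
  n0 = 0\{b,d} + a.0 + (0\{b,c,d} + 0\{b,c}) + d.((0 + 0) | (0 | 0)) has moves -a-> n1, -d-> n2
  n1 = 0 has moves ∅
  n2 = (0 + 0) | (0 | 0) has moves ∅
Executing c from P (initial set {m0}):
  [1] c ⇒ {m2}
  — P admits the full trace.
Executing c from Q (initial set {n0}):
  [1] c ⇒ ∅ (Q stuck)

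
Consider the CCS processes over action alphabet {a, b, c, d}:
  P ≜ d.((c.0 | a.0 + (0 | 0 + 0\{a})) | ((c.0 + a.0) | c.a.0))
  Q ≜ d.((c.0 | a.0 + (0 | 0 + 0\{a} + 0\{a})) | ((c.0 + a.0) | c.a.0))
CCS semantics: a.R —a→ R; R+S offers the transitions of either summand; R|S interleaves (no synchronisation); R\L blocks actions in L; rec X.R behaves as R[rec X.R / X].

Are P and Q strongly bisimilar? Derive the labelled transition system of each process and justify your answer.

P ~ Q

P's transition system — 25 states:
  u0 = d.((c.0 | a.0 + (0 | 0 + 0\{a})) | ((c.0 + a.0) | c.a.0)) ⊢ =d=> u1
  u1 = (c.0 | a.0 + (0 | 0 + 0\{a})) | ((c.0 + a.0) | c.a.0) ⊢ =a=> u2, =a=> u3, =c=> u2, =c=> u4, =c=> u5
  u2 = (c.0 | a.0 + (0 | 0 + 0\{a})) | (0 | c.a.0) ⊢ =a=> u6, =c=> u7, =c=> u8
  u3 = c.0 | 0 | ((c.0 + a.0) | c.a.0) ⊢ =a=> u6, =c=> u10, =c=> u6, =c=> u9
  u4 = (c.0 | a.0 + (0 | 0 + 0\{a})) | ((c.0 + a.0) | a.0) ⊢ =a=> u10, =a=> u11, =a=> u7, =c=> u12, =c=> u7
  u5 = 0 | a.0 | ((c.0 + a.0) | c.a.0) ⊢ =a=> u8, =a=> u9, =c=> u12, =c=> u8
  u6 = c.0 | 0 | (0 | c.a.0) ⊢ =c=> u13, =c=> u14
  u7 = (c.0 | a.0 + (0 | 0 + 0\{a})) | (0 | a.0) ⊢ =a=> u14, =a=> u15, =c=> u16
  u8 = 0 | a.0 | (0 | c.a.0) ⊢ =a=> u13, =c=> u16
  u9 = 0 | 0 | ((c.0 + a.0) | c.a.0) ⊢ =a=> u13, =c=> u13, =c=> u17
  u10 = c.0 | 0 | ((c.0 + a.0) | a.0) ⊢ =a=> u14, =a=> u18, =c=> u14, =c=> u17
  u11 = (c.0 | a.0 + (0 | 0 + 0\{a})) | ((c.0 + a.0) | 0) ⊢ =a=> u15, =a=> u18, =c=> u15, =c=> u19
  u12 = 0 | a.0 | ((c.0 + a.0) | a.0) ⊢ =a=> u16, =a=> u17, =a=> u19, =c=> u16
  u13 = 0 | 0 | (0 | c.a.0) ⊢ =c=> u20
  u14 = c.0 | 0 | (0 | a.0) ⊢ =a=> u21, =c=> u20
  u15 = (c.0 | a.0 + (0 | 0 + 0\{a})) | (0 | 0) ⊢ =a=> u21, =c=> u22
  u16 = 0 | a.0 | (0 | a.0) ⊢ =a=> u20, =a=> u22
  u17 = 0 | 0 | ((c.0 + a.0) | a.0) ⊢ =a=> u20, =a=> u23, =c=> u20
  u18 = c.0 | 0 | ((c.0 + a.0) | 0) ⊢ =a=> u21, =c=> u21, =c=> u23
  u19 = 0 | a.0 | ((c.0 + a.0) | 0) ⊢ =a=> u22, =a=> u23, =c=> u22
  u20 = 0 | 0 | (0 | a.0) ⊢ =a=> u24
  u21 = c.0 | 0 | (0 | 0) ⊢ =c=> u24
  u22 = 0 | a.0 | (0 | 0) ⊢ =a=> u24
  u23 = 0 | 0 | ((c.0 + a.0) | 0) ⊢ =a=> u24, =c=> u24
  u24 = 0 | 0 | (0 | 0) ⊢ deadlocked
Q's transition system — 25 states:
  v0 = d.((c.0 | a.0 + (0 | 0 + 0\{a} + 0\{a})) | ((c.0 + a.0) | c.a.0)) ⊢ =d=> v1
  v1 = (c.0 | a.0 + (0 | 0 + 0\{a} + 0\{a})) | ((c.0 + a.0) | c.a.0) ⊢ =a=> v2, =a=> v3, =c=> v2, =c=> v4, =c=> v5
  v2 = (c.0 | a.0 + (0 | 0 + 0\{a} + 0\{a})) | (0 | c.a.0) ⊢ =a=> v6, =c=> v7, =c=> v8
  v3 = c.0 | 0 | ((c.0 + a.0) | c.a.0) ⊢ =a=> v6, =c=> v10, =c=> v6, =c=> v9
  v4 = (c.0 | a.0 + (0 | 0 + 0\{a} + 0\{a})) | ((c.0 + a.0) | a.0) ⊢ =a=> v10, =a=> v11, =a=> v7, =c=> v12, =c=> v7
  v5 = 0 | a.0 | ((c.0 + a.0) | c.a.0) ⊢ =a=> v8, =a=> v9, =c=> v12, =c=> v8
  v6 = c.0 | 0 | (0 | c.a.0) ⊢ =c=> v13, =c=> v14
  v7 = (c.0 | a.0 + (0 | 0 + 0\{a} + 0\{a})) | (0 | a.0) ⊢ =a=> v14, =a=> v15, =c=> v16
  v8 = 0 | a.0 | (0 | c.a.0) ⊢ =a=> v13, =c=> v16
  v9 = 0 | 0 | ((c.0 + a.0) | c.a.0) ⊢ =a=> v13, =c=> v13, =c=> v17
  v10 = c.0 | 0 | ((c.0 + a.0) | a.0) ⊢ =a=> v14, =a=> v18, =c=> v14, =c=> v17
  v11 = (c.0 | a.0 + (0 | 0 + 0\{a} + 0\{a})) | ((c.0 + a.0) | 0) ⊢ =a=> v15, =a=> v18, =c=> v15, =c=> v19
  v12 = 0 | a.0 | ((c.0 + a.0) | a.0) ⊢ =a=> v16, =a=> v17, =a=> v19, =c=> v16
  v13 = 0 | 0 | (0 | c.a.0) ⊢ =c=> v20
  v14 = c.0 | 0 | (0 | a.0) ⊢ =a=> v21, =c=> v20
  v15 = (c.0 | a.0 + (0 | 0 + 0\{a} + 0\{a})) | (0 | 0) ⊢ =a=> v21, =c=> v22
  v16 = 0 | a.0 | (0 | a.0) ⊢ =a=> v20, =a=> v22
  v17 = 0 | 0 | ((c.0 + a.0) | a.0) ⊢ =a=> v20, =a=> v23, =c=> v20
  v18 = c.0 | 0 | ((c.0 + a.0) | 0) ⊢ =a=> v21, =c=> v21, =c=> v23
  v19 = 0 | a.0 | ((c.0 + a.0) | 0) ⊢ =a=> v22, =a=> v23, =c=> v22
  v20 = 0 | 0 | (0 | a.0) ⊢ =a=> v24
  v21 = c.0 | 0 | (0 | 0) ⊢ =c=> v24
  v22 = 0 | a.0 | (0 | 0) ⊢ =a=> v24
  v23 = 0 | 0 | ((c.0 + a.0) | 0) ⊢ =a=> v24, =c=> v24
  v24 = 0 | 0 | (0 | 0) ⊢ deadlocked
Coarsest stable partition (strong bisimilarity classes):
  B0 = {u0, v0}
  B1 = {u1, v1}
  B2 = {u4, v4}
  B3 = {u10, u11, v10, v11}
  B4 = {u14, u15, v14, v15}
  B5 = {u20, u22, v20, v22}
  B6 = {u24, v24}
  B7 = {u21, v21}
  B8 = {u18, v18}
  B9 = {u23, v23}
  B10 = {u17, u19, v17, v19}
  B11 = {u7, v7}
  B12 = {u16, v16}
  B13 = {u12, v12}
  B14 = {u5, v5}
  B15 = {u9, v9}
  B16 = {u13, v13}
  B17 = {u8, v8}
  B18 = {u3, v3}
  B19 = {u6, v6}
  B20 = {u2, v2}
u0 ∈ B0, v0 ∈ B0 → same block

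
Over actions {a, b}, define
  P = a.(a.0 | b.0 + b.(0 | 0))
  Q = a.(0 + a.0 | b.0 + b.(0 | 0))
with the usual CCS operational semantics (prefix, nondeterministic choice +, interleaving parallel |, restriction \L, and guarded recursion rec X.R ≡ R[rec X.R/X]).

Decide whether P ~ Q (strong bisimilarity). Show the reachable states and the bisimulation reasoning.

P ~ Q

P's transition system — 5 states:
  p0 = a.(a.0 | b.0 + b.(0 | 0)) has moves ··a··> p1
  p1 = a.0 | b.0 + b.(0 | 0) has moves ··a··> p2, ··b··> p3, ··b··> p4
  p2 = 0 | b.0 has moves ··b··> p3
  p3 = 0 | 0 has moves ∅
  p4 = a.0 | 0 has moves ··a··> p3
Q's transition system — 5 states:
  q0 = a.(0 + a.0 | b.0 + b.(0 | 0)) has moves ··a··> q1
  q1 = 0 + a.0 | b.0 + b.(0 | 0) has moves ··a··> q2, ··b··> q3, ··b··> q4
  q2 = 0 | b.0 has moves ··b··> q3
  q3 = 0 | 0 has moves ∅
  q4 = a.0 | 0 has moves ··a··> q3
Bisimilarity quotient blocks:
  B0 = {p0, q0}
  B1 = {p1, q1}
  B2 = {p2, q2}
  B3 = {p3, q3}
  B4 = {p4, q4}
p0 ∈ B0, q0 ∈ B0 → same block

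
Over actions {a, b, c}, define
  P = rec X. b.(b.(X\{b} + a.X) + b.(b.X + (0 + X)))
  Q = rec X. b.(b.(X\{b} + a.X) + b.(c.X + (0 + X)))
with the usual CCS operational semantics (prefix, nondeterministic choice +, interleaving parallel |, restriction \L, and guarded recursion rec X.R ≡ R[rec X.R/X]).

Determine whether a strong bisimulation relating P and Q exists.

P's transition system — 4 states:
  s0 = rec X. b.(b.(X\{b} + a.X) + b.(b.X + (0 + X))) → =b=> s1
  s1 = b.((rec X. b.(b.(X\{b} + a.X) + b.(b.X + (0 + X))))\{b} + a.(rec X. b.(b.(X\{b} + a.X) + b.(b.X + (0 + X))))) + b.(b.(rec X. b.(b.(X\{b} + a.X) + b.(b.X + (0 + X)))) + (0 + (rec X. b.(b.(X\{b} + a.X) + b.(b.X + (0 + X)))))) → =b=> s2, =b=> s3
  s2 = (rec X. b.(b.(X\{b} + a.X) + b.(b.X + (0 + X))))\{b} + a.(rec X. b.(b.(X\{b} + a.X) + b.(b.X + (0 + X)))) → =a=> s0
  s3 = b.(rec X. b.(b.(X\{b} + a.X) + b.(b.X + (0 + X)))) + (0 + (rec X. b.(b.(X\{b} + a.X) + b.(b.X + (0 + X))))) → =b=> s0, =b=> s1
Q's transition system — 4 states:
  t0 = rec X. b.(b.(X\{b} + a.X) + b.(c.X + (0 + X))) → =b=> t1
  t1 = b.((rec X. b.(b.(X\{b} + a.X) + b.(c.X + (0 + X))))\{b} + a.(rec X. b.(b.(X\{b} + a.X) + b.(c.X + (0 + X))))) + b.(c.(rec X. b.(b.(X\{b} + a.X) + b.(c.X + (0 + X)))) + (0 + (rec X. b.(b.(X\{b} + a.X) + b.(c.X + (0 + X)))))) → =b=> t2, =b=> t3
  t2 = (rec X. b.(b.(X\{b} + a.X) + b.(c.X + (0 + X))))\{b} + a.(rec X. b.(b.(X\{b} + a.X) + b.(c.X + (0 + X)))) → =a=> t0
  t3 = c.(rec X. b.(b.(X\{b} + a.X) + b.(c.X + (0 + X)))) + (0 + (rec X. b.(b.(X\{b} + a.X) + b.(c.X + (0 + X))))) → =b=> t1, =c=> t0
Bisimilarity quotient blocks:
  B0 = {s0}
  B1 = {s1}
  B2 = {s3}
  B3 = {s2}
  B4 = {t0}
  B5 = {t1}
  B6 = {t2}
  B7 = {t3}
s0 ∈ B0, t0 ∈ B4 → different blocks

P ≁ Q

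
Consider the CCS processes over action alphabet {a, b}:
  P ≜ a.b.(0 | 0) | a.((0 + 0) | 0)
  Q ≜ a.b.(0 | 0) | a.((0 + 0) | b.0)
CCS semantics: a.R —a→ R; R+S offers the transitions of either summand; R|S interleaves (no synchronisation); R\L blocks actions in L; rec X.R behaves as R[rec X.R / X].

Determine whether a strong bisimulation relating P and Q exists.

not bisimilar

LTS(P): 6 reachable states
  p0 = a.b.(0 | 0) | a.((0 + 0) | 0) → —a→ p1, —a→ p2
  p1 = a.b.(0 | 0) | ((0 + 0) | 0) → —a→ p3
  p2 = b.(0 | 0) | a.((0 + 0) | 0) → —a→ p3, —b→ p4
  p3 = b.(0 | 0) | ((0 + 0) | 0) → —b→ p5
  p4 = 0 | 0 | a.((0 + 0) | 0) → —a→ p5
  p5 = 0 | 0 | ((0 + 0) | 0) → (no moves)
LTS(Q): 9 reachable states
  q0 = a.b.(0 | 0) | a.((0 + 0) | b.0) → —a→ q1, —a→ q2
  q1 = a.b.(0 | 0) | ((0 + 0) | b.0) → —a→ q3, —b→ q4
  q2 = b.(0 | 0) | a.((0 + 0) | b.0) → —a→ q3, —b→ q5
  q3 = b.(0 | 0) | ((0 + 0) | b.0) → —b→ q6, —b→ q7
  q4 = a.b.(0 | 0) | ((0 + 0) | 0) → —a→ q7
  q5 = 0 | 0 | a.((0 + 0) | b.0) → —a→ q6
  q6 = 0 | 0 | ((0 + 0) | b.0) → —b→ q8
  q7 = b.(0 | 0) | ((0 + 0) | 0) → —b→ q8
  q8 = 0 | 0 | ((0 + 0) | 0) → (no moves)
Coarsest stable partition (strong bisimilarity classes):
  B0 = {p0}
  B1 = {p2}
  B2 = {p3, q6, q7}
  B3 = {p5, q8}
  B4 = {p4}
  B5 = {p1, q4, q5}
  B6 = {q0}
  B7 = {q1, q2}
  B8 = {q3}
p0 ∈ B0, q0 ∈ B6 → different blocks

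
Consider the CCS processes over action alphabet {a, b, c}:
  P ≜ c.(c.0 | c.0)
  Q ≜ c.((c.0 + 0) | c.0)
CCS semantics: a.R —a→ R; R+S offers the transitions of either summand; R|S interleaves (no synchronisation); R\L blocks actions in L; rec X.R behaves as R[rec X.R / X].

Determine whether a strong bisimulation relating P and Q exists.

P's transition system — 5 states:
  u0 = c.(c.0 | c.0) → --c--▸ u1
  u1 = c.0 | c.0 → --c--▸ u2, --c--▸ u3
  u2 = 0 | c.0 → --c--▸ u4
  u3 = c.0 | 0 → --c--▸ u4
  u4 = 0 | 0 → ·
Q's transition system — 5 states:
  v0 = c.((c.0 + 0) | c.0) → --c--▸ v1
  v1 = (c.0 + 0) | c.0 → --c--▸ v2, --c--▸ v3
  v2 = (c.0 + 0) | 0 → --c--▸ v4
  v3 = 0 | c.0 → --c--▸ v4
  v4 = 0 | 0 → ·
Coarsest stable partition (strong bisimilarity classes):
  B0 = {u0, v0}
  B1 = {u1, v1}
  B2 = {u2, u3, v2, v3}
  B3 = {u4, v4}
u0 ∈ B0, v0 ∈ B0 → same block

bisimilar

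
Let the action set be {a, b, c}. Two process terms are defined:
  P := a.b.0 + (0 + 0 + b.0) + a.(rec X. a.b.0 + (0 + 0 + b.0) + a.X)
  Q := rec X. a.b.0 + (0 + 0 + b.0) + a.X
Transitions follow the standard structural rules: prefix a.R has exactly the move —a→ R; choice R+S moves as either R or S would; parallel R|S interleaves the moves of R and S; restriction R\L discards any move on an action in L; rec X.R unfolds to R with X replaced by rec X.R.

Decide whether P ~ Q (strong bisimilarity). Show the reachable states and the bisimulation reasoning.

Reachable graph of P (4 states):
  m0 = a.b.0 + (0 + 0 + b.0) + a.(rec X. a.b.0 + (0 + 0 + b.0) + a.X) | ··a··> m1, ··a··> m2, ··b··> m3
  m1 = b.0 | ··b··> m3
  m2 = rec X. a.b.0 + (0 + 0 + b.0) + a.X | ··a··> m1, ··a··> m2, ··b··> m3
  m3 = 0 | (no moves)
Reachable graph of Q (3 states):
  n0 = rec X. a.b.0 + (0 + 0 + b.0) + a.X | ··a··> n0, ··a··> n1, ··b··> n2
  n1 = b.0 | ··b··> n2
  n2 = 0 | (no moves)
Coarsest stable partition (strong bisimilarity classes):
  B0 = {m0, m2, n0}
  B1 = {m1, n1}
  B2 = {m3, n2}
m0 ∈ B0, n0 ∈ B0 → same block

bisimilar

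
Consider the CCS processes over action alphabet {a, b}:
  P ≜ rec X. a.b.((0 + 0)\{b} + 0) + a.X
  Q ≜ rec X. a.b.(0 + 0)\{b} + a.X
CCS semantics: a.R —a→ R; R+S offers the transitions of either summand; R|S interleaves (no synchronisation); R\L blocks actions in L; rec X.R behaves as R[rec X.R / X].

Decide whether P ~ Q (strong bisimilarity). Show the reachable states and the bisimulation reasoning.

Reachable graph of P (3 states):
  u0 = rec X. a.b.((0 + 0)\{b} + 0) + a.X → ··a··> u0, ··a··> u1
  u1 = b.((0 + 0)\{b} + 0) → ··b··> u2
  u2 = (0 + 0)\{b} + 0 → ∅
Reachable graph of Q (3 states):
  v0 = rec X. a.b.(0 + 0)\{b} + a.X → ··a··> v0, ··a··> v1
  v1 = b.(0 + 0)\{b} → ··b··> v2
  v2 = (0 + 0)\{b} → ∅
Partition-refinement fixed point:
  B0 = {u0, v0}
  B1 = {u1, v1}
  B2 = {u2, v2}
u0 ∈ B0, v0 ∈ B0 → same block

YES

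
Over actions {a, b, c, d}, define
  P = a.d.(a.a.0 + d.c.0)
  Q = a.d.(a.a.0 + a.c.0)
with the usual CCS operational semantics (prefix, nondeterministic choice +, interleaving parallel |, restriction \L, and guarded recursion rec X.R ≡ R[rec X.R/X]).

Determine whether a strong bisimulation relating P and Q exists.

LTS(P): 6 reachable states
  m0 = a.d.(a.a.0 + d.c.0) ⊢ ··a··> m1
  m1 = d.(a.a.0 + d.c.0) ⊢ ··d··> m2
  m2 = a.a.0 + d.c.0 ⊢ ··a··> m3, ··d··> m4
  m3 = a.0 ⊢ ··a··> m5
  m4 = c.0 ⊢ ··c··> m5
  m5 = 0 ⊢ stopped
LTS(Q): 6 reachable states
  n0 = a.d.(a.a.0 + a.c.0) ⊢ ··a··> n1
  n1 = d.(a.a.0 + a.c.0) ⊢ ··d··> n2
  n2 = a.a.0 + a.c.0 ⊢ ··a··> n3, ··a··> n4
  n3 = a.0 ⊢ ··a··> n5
  n4 = c.0 ⊢ ··c··> n5
  n5 = 0 ⊢ stopped
Bisimilarity quotient blocks:
  B0 = {m0}
  B1 = {m1}
  B2 = {m2}
  B3 = {m4, n4}
  B4 = {m5, n5}
  B5 = {m3, n3}
  B6 = {n0}
  B7 = {n1}
  B8 = {n2}
m0 ∈ B0, n0 ∈ B6 → different blocks

NO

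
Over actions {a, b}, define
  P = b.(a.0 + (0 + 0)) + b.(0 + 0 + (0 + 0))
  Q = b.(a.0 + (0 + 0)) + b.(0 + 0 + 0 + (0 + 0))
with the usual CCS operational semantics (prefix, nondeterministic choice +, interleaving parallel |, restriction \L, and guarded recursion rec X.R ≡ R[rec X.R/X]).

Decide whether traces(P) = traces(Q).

YES

P's transition system — 4 states:
  m0 = b.(a.0 + (0 + 0)) + b.(0 + 0 + (0 + 0)) :: ··b··> m1, ··b··> m2
  m1 = 0 + 0 + (0 + 0) :: deadlocked
  m2 = a.0 + (0 + 0) :: ··a··> m3
  m3 = 0 :: deadlocked
Q's transition system — 4 states:
  n0 = b.(a.0 + (0 + 0)) + b.(0 + 0 + 0 + (0 + 0)) :: ··b··> n1, ··b··> n2
  n1 = 0 + 0 + 0 + (0 + 0) :: deadlocked
  n2 = a.0 + (0 + 0) :: ··a··> n3
  n3 = 0 :: deadlocked
Coarsest stable partition (strong bisimilarity classes):
  B0 = {m0, n0}
  B1 = {m1, m3, n1, n3}
  B2 = {m2, n2}
m0 ∈ B0, n0 ∈ B0 → same block
Bisimilar ⇒ trace-equivalent.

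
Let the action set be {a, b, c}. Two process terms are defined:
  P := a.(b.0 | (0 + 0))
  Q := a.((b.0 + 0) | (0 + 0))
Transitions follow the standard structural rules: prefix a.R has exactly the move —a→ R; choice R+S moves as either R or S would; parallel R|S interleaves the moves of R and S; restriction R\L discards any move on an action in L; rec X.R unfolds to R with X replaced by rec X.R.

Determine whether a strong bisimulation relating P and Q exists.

P's transition system — 3 states:
  s0 = a.(b.0 | (0 + 0)) :: -a-> s1
  s1 = b.0 | (0 + 0) :: -b-> s2
  s2 = 0 | (0 + 0) :: deadlocked
Q's transition system — 3 states:
  t0 = a.((b.0 + 0) | (0 + 0)) :: -a-> t1
  t1 = (b.0 + 0) | (0 + 0) :: -b-> t2
  t2 = 0 | (0 + 0) :: deadlocked
Coarsest stable partition (strong bisimilarity classes):
  B0 = {s0, t0}
  B1 = {s1, t1}
  B2 = {s2, t2}
s0 ∈ B0, t0 ∈ B0 → same block

P ~ Q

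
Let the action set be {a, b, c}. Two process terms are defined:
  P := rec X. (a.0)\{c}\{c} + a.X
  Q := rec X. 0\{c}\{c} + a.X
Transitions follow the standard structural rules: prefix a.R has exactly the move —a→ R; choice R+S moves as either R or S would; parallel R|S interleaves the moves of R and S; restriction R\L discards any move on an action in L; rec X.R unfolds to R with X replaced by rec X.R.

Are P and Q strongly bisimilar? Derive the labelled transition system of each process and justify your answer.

LTS(P): 2 reachable states
  s0 = rec X. (a.0)\{c}\{c} + a.X → —a→ s0, —a→ s1
  s1 = 0\{c}\{c} → ·
LTS(Q): 1 reachable states
  t0 = rec X. 0\{c}\{c} + a.X → —a→ t0
Bisimilarity quotient blocks:
  B0 = {s0}
  B1 = {s1}
  B2 = {t0}
s0 ∈ B0, t0 ∈ B2 → different blocks

P ≁ Q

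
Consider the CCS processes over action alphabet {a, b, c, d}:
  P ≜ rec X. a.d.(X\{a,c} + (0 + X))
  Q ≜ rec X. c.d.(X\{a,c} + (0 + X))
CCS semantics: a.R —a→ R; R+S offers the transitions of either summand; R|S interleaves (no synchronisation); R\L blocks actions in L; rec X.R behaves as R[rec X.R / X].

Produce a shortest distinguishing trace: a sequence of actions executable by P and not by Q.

P's transition system — 3 states:
  s0 = rec X. a.d.(X\{a,c} + (0 + X)) has moves —a→ s1
  s1 = d.((rec X. a.d.(X\{a,c} + (0 + X)))\{a,c} + (0 + (rec X. a.d.(X\{a,c} + (0 + X))))) has moves —d→ s2
  s2 = (rec X. a.d.(X\{a,c} + (0 + X)))\{a,c} + (0 + (rec X. a.d.(X\{a,c} + (0 + X)))) has moves —a→ s1
Q's transition system — 3 states:
  t0 = rec X. c.d.(X\{a,c} + (0 + X)) has moves —c→ t1
  t1 = d.((rec X. c.d.(X\{a,c} + (0 + X)))\{a,c} + (0 + (rec X. c.d.(X\{a,c} + (0 + X))))) has moves —d→ t2
  t2 = (rec X. c.d.(X\{a,c} + (0 + X)))\{a,c} + (0 + (rec X. c.d.(X\{a,c} + (0 + X)))) has moves —c→ t1
Trace ⟨a⟩ through P, begin at {s0}:
  step 1 (a): {s1}
  — P admits the full trace.
Trace ⟨a⟩ through Q, begin at {t0}:
  step 1 (a): no successor for Q

a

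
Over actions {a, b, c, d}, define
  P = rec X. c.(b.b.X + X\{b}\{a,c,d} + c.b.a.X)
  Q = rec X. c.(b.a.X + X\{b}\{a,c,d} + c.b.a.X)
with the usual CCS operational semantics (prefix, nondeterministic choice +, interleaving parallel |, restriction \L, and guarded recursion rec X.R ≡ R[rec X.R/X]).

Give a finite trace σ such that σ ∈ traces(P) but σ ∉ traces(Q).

LTS(P): 5 reachable states
  m0 = rec X. c.(b.b.X + X\{b}\{a,c,d} + c.b.a.X) ⊢ —c→ m1
  m1 = b.b.(rec X. c.(b.b.X + X\{b}\{a,c,d} + c.b.a.X)) + (rec X. c.(b.b.X + X\{b}\{a,c,d} + c.b.a.X))\{b}\{a,c,d} + c.b.a.(rec X. c.(b.b.X + X\{b}\{a,c,d} + c.b.a.X)) ⊢ —b→ m2, —c→ m3
  m2 = b.(rec X. c.(b.b.X + X\{b}\{a,c,d} + c.b.a.X)) ⊢ —b→ m0
  m3 = b.a.(rec X. c.(b.b.X + X\{b}\{a,c,d} + c.b.a.X)) ⊢ —b→ m4
  m4 = a.(rec X. c.(b.b.X + X\{b}\{a,c,d} + c.b.a.X)) ⊢ —a→ m0
LTS(Q): 4 reachable states
  n0 = rec X. c.(b.a.X + X\{b}\{a,c,d} + c.b.a.X) ⊢ —c→ n1
  n1 = b.a.(rec X. c.(b.a.X + X\{b}\{a,c,d} + c.b.a.X)) + (rec X. c.(b.a.X + X\{b}\{a,c,d} + c.b.a.X))\{b}\{a,c,d} + c.b.a.(rec X. c.(b.a.X + X\{b}\{a,c,d} + c.b.a.X)) ⊢ —b→ n2, —c→ n3
  n2 = a.(rec X. c.(b.a.X + X\{b}\{a,c,d} + c.b.a.X)) ⊢ —a→ n0
  n3 = b.a.(rec X. c.(b.a.X + X\{b}\{a,c,d} + c.b.a.X)) ⊢ —b→ n2
Run σ = ⟨cbb⟩ on P: start {m0}
  step 1 (c): {m1}
  step 2 (b): {m2}
  step 3 (b): {m0}
  P completes σ.
Run σ = ⟨cbb⟩ on Q: start {n0}
  step 1 (c): {n1}
  step 2 (b): {n2}
  step 3 (b): ∅  — Q cannot continue

cbb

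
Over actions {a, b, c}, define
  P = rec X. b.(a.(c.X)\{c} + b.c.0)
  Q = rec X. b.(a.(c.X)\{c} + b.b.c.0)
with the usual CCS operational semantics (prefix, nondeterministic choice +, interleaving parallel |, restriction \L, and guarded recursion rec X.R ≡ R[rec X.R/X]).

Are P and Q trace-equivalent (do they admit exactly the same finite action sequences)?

LTS(P): 5 reachable states
  m0 = rec X. b.(a.(c.X)\{c} + b.c.0) :: --b--▸ m1
  m1 = a.(c.(rec X. b.(a.(c.X)\{c} + b.c.0)))\{c} + b.c.0 :: --a--▸ m2, --b--▸ m3
  m2 = (c.(rec X. b.(a.(c.X)\{c} + b.c.0)))\{c} :: ∅
  m3 = c.0 :: --c--▸ m4
  m4 = 0 :: ∅
LTS(Q): 6 reachable states
  n0 = rec X. b.(a.(c.X)\{c} + b.b.c.0) :: --b--▸ n1
  n1 = a.(c.(rec X. b.(a.(c.X)\{c} + b.b.c.0)))\{c} + b.b.c.0 :: --a--▸ n2, --b--▸ n3
  n2 = (c.(rec X. b.(a.(c.X)\{c} + b.b.c.0)))\{c} :: ∅
  n3 = b.c.0 :: --b--▸ n4
  n4 = c.0 :: --c--▸ n5
  n5 = 0 :: ∅
Trace ⟨bbc⟩ through P, begin at {m0}:
  step 1 (b): {m1}
  step 2 (b): {m3}
  step 3 (c): {m4}
  ✓ P
Trace ⟨bbc⟩ through Q, begin at {n0}:
  step 1 (b): {n1}
  step 2 (b): {n3}
  step 3 (c): ∅  — Q cannot continue

trace-distinct — witness ⟨bbc⟩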